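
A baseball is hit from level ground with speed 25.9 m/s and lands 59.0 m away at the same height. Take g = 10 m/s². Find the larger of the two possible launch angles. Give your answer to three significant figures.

Level-ground range: R = v₀² sin(2θ)/g ⇒ sin 2θ = R g / v₀² = 59.0×10/25.9² = 0.8795.
2θ = arcsin(0.8795) = 61.58° or 180° − 61.58° = 118.42°.
So θ = 30.8° or θ = 59.2°.

59.2°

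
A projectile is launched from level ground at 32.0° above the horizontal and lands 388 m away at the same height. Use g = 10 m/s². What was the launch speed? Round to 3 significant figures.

On level ground, R = v₀² sin(2θ) / g, so v₀ = √(R g / sin 2θ).
sin(2 × 32.0°) = 0.8988.
v₀ = √(388 × 10 / 0.8988) = √4317 = 65.7 m/s.

65.7 m/s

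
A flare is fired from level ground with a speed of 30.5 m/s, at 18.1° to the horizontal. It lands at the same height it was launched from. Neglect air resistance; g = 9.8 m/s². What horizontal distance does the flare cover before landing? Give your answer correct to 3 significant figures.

56.1 m

Components: v_x = 30.5 cos 18.1° = 28.99 m/s, v_y = 30.5 sin 18.1° = 9.476 m/s.
Time of flight (same landing height): t = 2 v_y / g = 2 × 9.476 / 9.8 = 1.934 s.
Range: R = v_x · t = 28.99 × 1.934 = 56.1 m.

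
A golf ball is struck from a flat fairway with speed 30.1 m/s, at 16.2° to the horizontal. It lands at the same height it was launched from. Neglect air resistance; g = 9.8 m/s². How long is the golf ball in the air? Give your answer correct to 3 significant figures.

Vertical component: v_y = 30.1 sin 16.2° = 8.398 m/s.
For a projectile landing at launch height, time of flight is t = 2 v_y / g = 2 × 8.398 / 9.8 = 1.71 s.

1.71 s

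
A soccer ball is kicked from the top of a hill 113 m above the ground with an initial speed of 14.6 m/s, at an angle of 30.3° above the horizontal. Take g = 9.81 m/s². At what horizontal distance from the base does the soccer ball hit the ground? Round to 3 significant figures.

Components: v_x = 14.6 cos 30.3° = 12.61 m/s, v_y = 14.6 sin 30.3° = 7.366 m/s.
Vertical: 0 = 113 + 7.366 t − ½(9.81) t² ⇒ 4.905 t² − 7.366 t − 113 = 0.
t = [7.366 + √(54.26 + 2217)] / 9.810 = 5.609 s.
Horizontal: R = v_x · t = 12.61 × 5.609 = 70.7 m.

70.7 m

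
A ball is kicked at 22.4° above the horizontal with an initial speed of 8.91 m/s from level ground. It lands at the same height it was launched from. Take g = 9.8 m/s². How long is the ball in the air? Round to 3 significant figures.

0.693 s

Vertical component: v_y = 8.91 sin 22.4° = 3.395 m/s.
For a projectile landing at launch height, time of flight is t = 2 v_y / g = 2 × 3.395 / 9.8 = 0.693 s.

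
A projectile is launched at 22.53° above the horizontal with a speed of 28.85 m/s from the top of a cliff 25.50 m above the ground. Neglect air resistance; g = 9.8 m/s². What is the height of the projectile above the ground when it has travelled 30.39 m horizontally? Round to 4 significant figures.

v_x = 28.85 cos 22.53° = 26.648 m/s, v_y0 = 28.85 sin 22.53° = 11.054 m/s.
Time to reach x = 30.39 m: t = x / v_x = 30.39 / 26.648 = 1.1404 s.
y = 25.50 + v_y0 t − ½ g t² = 25.50 + 11.054×1.1404 − 4.900×1.1404² = 31.73 m.

31.73 m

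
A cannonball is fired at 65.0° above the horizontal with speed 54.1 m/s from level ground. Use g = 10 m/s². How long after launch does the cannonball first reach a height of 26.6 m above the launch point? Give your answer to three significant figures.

v_y0 = 54.1 sin 65.0° = 49.03 m/s.
Set y = v_y0 t − ½ g t² = 26.6: 5.000 t² − 49.03 t + 26.6 = 0.
t = [49.03 ± √(2404 − 532.0)] / 10 = (49.03 ± 43.27) / 10, giving t = 0.576 s or t = 9.23 s.
The cannonball is on the way up at the first time, so t = 0.576 s.

0.576 s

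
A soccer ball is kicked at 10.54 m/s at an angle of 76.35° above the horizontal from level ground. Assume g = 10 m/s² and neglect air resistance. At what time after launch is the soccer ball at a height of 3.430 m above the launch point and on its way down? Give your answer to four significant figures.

v_y0 = 10.54 sin 76.35° = 10.242 m/s.
Set y = v_y0 t − ½ g t² = 3.430: 5.000 t² − 10.242 t + 3.430 = 0.
t = [10.242 ± √(104.90 − 68.600)] / 10 = (10.242 ± 6.0249) / 10, giving t = 0.4217 s or t = 1.627 s.
On the way down corresponds to the larger root: t = 1.627 s.

1.627 s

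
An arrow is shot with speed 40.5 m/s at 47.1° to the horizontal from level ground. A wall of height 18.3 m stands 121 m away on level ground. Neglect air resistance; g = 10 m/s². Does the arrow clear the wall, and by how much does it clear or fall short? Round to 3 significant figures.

Yes — it clears the wall by 15.6 m.

v_x = 40.5 cos 47.1° = 27.57 m/s; v_y0 = 40.5 sin 47.1° = 29.67 m/s.
Time to reach the wall: t = 121 / 27.57 = 4.389 s.
Height at that point: y = 29.67×4.389 − 5.000×4.389² = 33.91 m.
That is 33.91 − 18.3 = 15.6 m above the top of the wall, so the arrow clears it.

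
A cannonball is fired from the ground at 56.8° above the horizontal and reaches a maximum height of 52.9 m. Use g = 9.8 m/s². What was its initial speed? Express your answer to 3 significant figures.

At maximum height v_y = 0, so (v₀ sin θ)² = 2 g H.
v₀ sin 56.8° = √(2 × 9.8 × 52.9) = 32.20 m/s.
v₀ = 32.20 / sin 56.8° = 32.20 / 0.8368 = 38.5 m/s.

38.5 m/s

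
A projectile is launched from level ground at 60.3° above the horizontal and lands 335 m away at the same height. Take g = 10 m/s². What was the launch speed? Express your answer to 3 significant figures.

62.4 m/s

On level ground, R = v₀² sin(2θ) / g, so v₀ = √(R g / sin 2θ).
sin(2 × 60.3°) = 0.8607.
v₀ = √(335 × 10 / 0.8607) = √3892 = 62.4 m/s.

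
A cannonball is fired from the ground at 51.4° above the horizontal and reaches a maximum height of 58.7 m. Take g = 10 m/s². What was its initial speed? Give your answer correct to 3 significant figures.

43.8 m/s

At maximum height v_y = 0, so (v₀ sin θ)² = 2 g H.
v₀ sin 51.4° = √(2 × 10 × 58.7) = 34.26 m/s.
v₀ = 34.26 / sin 51.4° = 34.26 / 0.7815 = 43.8 m/s.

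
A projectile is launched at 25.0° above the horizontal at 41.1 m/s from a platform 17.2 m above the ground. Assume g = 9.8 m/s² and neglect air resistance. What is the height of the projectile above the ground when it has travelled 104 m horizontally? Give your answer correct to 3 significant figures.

v_x = 41.1 cos 25.0° = 37.25 m/s, v_y0 = 41.1 sin 25.0° = 17.37 m/s.
Time to reach x = 104 m: t = x / v_x = 104 / 37.25 = 2.792 s.
y = 17.2 + v_y0 t − ½ g t² = 17.2 + 17.37×2.792 − 4.900×2.792² = 27.5 m.

27.5 m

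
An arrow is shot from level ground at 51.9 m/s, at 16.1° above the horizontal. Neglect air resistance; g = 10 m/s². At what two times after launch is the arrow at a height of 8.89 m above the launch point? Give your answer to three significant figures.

v_y0 = 51.9 sin 16.1° = 14.39 m/s.
Set y = v_y0 t − ½ g t² = 8.89: 5.000 t² − 14.39 t + 8.89 = 0.
t = [14.39 ± √(207.1 − 177.8)] / 10 = (14.39 ± 5.413) / 10, giving t = 0.898 s or t = 1.98 s.
So the arrow is at 8.89 m at t = 0.898 s (rising) and t = 1.98 s (falling).

0.898 s and 1.98 s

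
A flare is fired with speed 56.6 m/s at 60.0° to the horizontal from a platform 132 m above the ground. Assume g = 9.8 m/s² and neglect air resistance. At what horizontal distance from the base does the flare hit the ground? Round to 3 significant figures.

Components: v_x = 56.6 cos 60.0° = 28.30 m/s, v_y = 56.6 sin 60.0° = 49.02 m/s.
Vertical: 0 = 132 + 49.02 t − ½(9.8) t² ⇒ 4.900 t² − 49.02 t − 132 = 0.
t = [49.02 + √(2403 + 2587)] / 9.800 = 12.21 s.
Horizontal: R = v_x · t = 28.30 × 12.21 = 346 m.

346 m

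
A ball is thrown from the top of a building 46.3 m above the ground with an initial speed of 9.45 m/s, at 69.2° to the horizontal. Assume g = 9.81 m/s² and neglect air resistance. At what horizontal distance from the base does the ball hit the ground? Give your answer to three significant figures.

13.8 m

Components: v_x = 9.45 cos 69.2° = 3.356 m/s, v_y = 9.45 sin 69.2° = 8.834 m/s.
Vertical: 0 = 46.3 + 8.834 t − ½(9.81) t² ⇒ 4.905 t² − 8.834 t − 46.3 = 0.
t = [8.834 + √(78.04 + 908.4)] / 9.810 = 4.102 s.
Horizontal: R = v_x · t = 3.356 × 4.102 = 13.8 m.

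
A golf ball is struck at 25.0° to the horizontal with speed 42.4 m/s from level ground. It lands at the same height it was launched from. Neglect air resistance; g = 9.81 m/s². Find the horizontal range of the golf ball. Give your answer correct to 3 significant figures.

Components: v_x = 42.4 cos 25.0° = 38.43 m/s, v_y = 42.4 sin 25.0° = 17.92 m/s.
Time of flight (same landing height): t = 2 v_y / g = 2 × 17.92 / 9.81 = 3.653 s.
Range: R = v_x · t = 38.43 × 3.653 = 140 m.

140 m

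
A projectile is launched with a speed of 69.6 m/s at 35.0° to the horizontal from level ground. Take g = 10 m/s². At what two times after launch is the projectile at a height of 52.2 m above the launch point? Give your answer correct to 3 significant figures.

1.65 s and 6.34 s

v_y0 = 69.6 sin 35.0° = 39.92 m/s.
Set y = v_y0 t − ½ g t² = 52.2: 5.000 t² − 39.92 t + 52.2 = 0.
t = [39.92 ± √(1594 − 1044)] / 10 = (39.92 ± 23.45) / 10, giving t = 1.65 s or t = 6.34 s.
So the projectile is at 52.2 m at t = 1.65 s (rising) and t = 6.34 s (falling).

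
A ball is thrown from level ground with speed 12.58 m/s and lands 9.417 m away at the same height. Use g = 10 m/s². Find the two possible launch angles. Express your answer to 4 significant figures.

18.26° and 71.74°

Level-ground range: R = v₀² sin(2θ)/g ⇒ sin 2θ = R g / v₀² = 9.417×10/12.58² = 0.5950.
2θ = arcsin(0.5950) = 36.513° or 180° − 36.513° = 143.487°.
So θ = 18.26° or θ = 71.74°.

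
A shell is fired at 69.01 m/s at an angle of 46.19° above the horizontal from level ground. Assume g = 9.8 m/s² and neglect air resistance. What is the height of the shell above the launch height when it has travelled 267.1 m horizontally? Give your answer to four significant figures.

v_x = 69.01 cos 46.19° = 47.773 m/s, v_y0 = 69.01 sin 46.19° = 49.800 m/s.
Time to reach x = 267.1 m: t = x / v_x = 267.1 / 47.773 = 5.5910 s.
y = v_y0 t − ½ g t² = 49.800×5.5910 − 4.900×5.5910² = 125.3 m.

125.3 m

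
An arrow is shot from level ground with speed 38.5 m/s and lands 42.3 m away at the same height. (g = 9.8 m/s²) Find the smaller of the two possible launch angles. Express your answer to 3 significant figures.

Level-ground range: R = v₀² sin(2θ)/g ⇒ sin 2θ = R g / v₀² = 42.3×9.8/38.5² = 0.2797.
2θ = arcsin(0.2797) = 16.24° or 180° − 16.24° = 163.76°.
So θ = 8.12° or θ = 81.9°.

8.12°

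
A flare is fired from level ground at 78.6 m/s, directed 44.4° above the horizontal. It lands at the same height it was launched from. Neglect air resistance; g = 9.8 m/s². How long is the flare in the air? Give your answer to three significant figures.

Vertical component: v_y = 78.6 sin 44.4° = 54.99 m/s.
For a projectile landing at launch height, time of flight is t = 2 v_y / g = 2 × 54.99 / 9.8 = 11.2 s.

11.2 s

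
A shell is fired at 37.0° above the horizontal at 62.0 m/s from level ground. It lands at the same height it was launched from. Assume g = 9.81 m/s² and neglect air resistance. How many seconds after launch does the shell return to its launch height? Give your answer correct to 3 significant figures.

7.61 s

Vertical component: v_y = 62.0 sin 37.0° = 37.31 m/s.
For a projectile landing at launch height, time of flight is t = 2 v_y / g = 2 × 37.31 / 9.81 = 7.61 s.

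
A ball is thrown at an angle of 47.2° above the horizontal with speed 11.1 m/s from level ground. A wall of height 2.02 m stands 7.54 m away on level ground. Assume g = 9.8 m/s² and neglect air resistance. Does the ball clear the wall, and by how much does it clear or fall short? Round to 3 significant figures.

Yes — it clears the wall by 1.22 m.

v_x = 11.1 cos 47.2° = 7.542 m/s; v_y0 = 11.1 sin 47.2° = 8.144 m/s.
Time to reach the wall: t = 7.54 / 7.542 = 0.9997 s.
Height at that point: y = 8.144×0.9997 − 4.900×0.9997² = 3.244 m.
That is 3.244 − 2.02 = 1.22 m above the top of the wall, so the ball clears it.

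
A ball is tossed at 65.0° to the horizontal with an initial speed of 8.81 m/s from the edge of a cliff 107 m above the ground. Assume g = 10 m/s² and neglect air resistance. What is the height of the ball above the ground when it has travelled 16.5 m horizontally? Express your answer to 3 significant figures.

44.2 m

v_x = 8.81 cos 65.0° = 3.723 m/s, v_y0 = 8.81 sin 65.0° = 7.985 m/s.
Time to reach x = 16.5 m: t = x / v_x = 16.5 / 3.723 = 4.432 s.
y = 107 + v_y0 t − ½ g t² = 107 + 7.985×4.432 − 5.000×4.432² = 44.2 m.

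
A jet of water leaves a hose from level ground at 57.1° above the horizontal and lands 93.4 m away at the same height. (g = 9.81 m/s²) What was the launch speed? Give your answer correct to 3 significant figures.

31.7 m/s

On level ground, R = v₀² sin(2θ) / g, so v₀ = √(R g / sin 2θ).
sin(2 × 57.1°) = 0.9121.
v₀ = √(93.4 × 9.81 / 0.9121) = √1005 = 31.7 m/s.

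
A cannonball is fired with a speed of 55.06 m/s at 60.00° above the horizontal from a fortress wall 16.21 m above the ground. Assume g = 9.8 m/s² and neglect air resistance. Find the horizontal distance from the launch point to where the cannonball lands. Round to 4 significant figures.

277.0 m

Components: v_x = 55.06 cos 60.00° = 27.530 m/s, v_y = 55.06 sin 60.00° = 47.683 m/s.
Vertical: 0 = 16.21 + 47.683 t − ½(9.8) t² ⇒ 4.900 t² − 47.683 t − 16.21 = 0.
t = [47.683 + √(2273.7 + 317.72)] / 9.800 = 10.060 s.
Horizontal: R = v_x · t = 27.530 × 10.060 = 277.0 m.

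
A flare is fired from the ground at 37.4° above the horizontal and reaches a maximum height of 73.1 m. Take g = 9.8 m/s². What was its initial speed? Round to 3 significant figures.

62.3 m/s

At maximum height v_y = 0, so (v₀ sin θ)² = 2 g H.
v₀ sin 37.4° = √(2 × 9.8 × 73.1) = 37.85 m/s.
v₀ = 37.85 / sin 37.4° = 37.85 / 0.6074 = 62.3 m/s.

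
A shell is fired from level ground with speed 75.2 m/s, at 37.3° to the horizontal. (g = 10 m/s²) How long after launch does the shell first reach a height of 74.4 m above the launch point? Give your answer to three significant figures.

v_y0 = 75.2 sin 37.3° = 45.57 m/s.
Set y = v_y0 t − ½ g t² = 74.4: 5.000 t² − 45.57 t + 74.4 = 0.
t = [45.57 ± √(2077 − 1488)] / 10 = (45.57 ± 24.27) / 10, giving t = 2.13 s or t = 6.98 s.
The shell is on the way up at the first time, so t = 2.13 s.

2.13 s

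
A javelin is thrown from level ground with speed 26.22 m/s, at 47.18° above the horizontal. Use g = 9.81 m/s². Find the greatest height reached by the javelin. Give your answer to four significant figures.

18.85 m

Vertical component of launch velocity: v_y = 26.22 sin 47.18° = 19.232 m/s.
At the highest point the vertical velocity is zero, so v_y² = 2 g h_max.
h_max = (19.232)² / (2 × 9.81) = 369.87 / 19.62 = 18.85 m.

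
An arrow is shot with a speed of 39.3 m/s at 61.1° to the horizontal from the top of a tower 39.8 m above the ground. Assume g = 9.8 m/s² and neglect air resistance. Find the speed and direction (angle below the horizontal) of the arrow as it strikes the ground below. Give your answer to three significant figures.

v_x = 39.3 cos 61.1° = 18.99 m/s (constant).
|v_y| at impact = √((34.41)² + 2×9.8×39.8) = 44.32 m/s.
Speed = √(18.99² + 44.32²) = 48.2 m/s; angle = arctan(44.32/18.99) = 66.8° below horizontal.

48.2 m/s at 66.8° below the horizontal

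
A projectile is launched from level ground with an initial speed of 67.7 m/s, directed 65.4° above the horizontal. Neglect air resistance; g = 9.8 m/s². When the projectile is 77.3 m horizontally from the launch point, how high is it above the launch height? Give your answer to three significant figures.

132 m

v_x = 67.7 cos 65.4° = 28.18 m/s, v_y0 = 67.7 sin 65.4° = 61.56 m/s.
Time to reach x = 77.3 m: t = x / v_x = 77.3 / 28.18 = 2.743 s.
y = v_y0 t − ½ g t² = 61.56×2.743 − 4.900×2.743² = 132 m.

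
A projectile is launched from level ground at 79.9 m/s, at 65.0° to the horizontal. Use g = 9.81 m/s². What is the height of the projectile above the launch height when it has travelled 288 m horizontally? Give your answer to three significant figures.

261 m

v_x = 79.9 cos 65.0° = 33.77 m/s, v_y0 = 79.9 sin 65.0° = 72.41 m/s.
Time to reach x = 288 m: t = x / v_x = 288 / 33.77 = 8.528 s.
y = v_y0 t − ½ g t² = 72.41×8.528 − 4.905×8.528² = 261 m.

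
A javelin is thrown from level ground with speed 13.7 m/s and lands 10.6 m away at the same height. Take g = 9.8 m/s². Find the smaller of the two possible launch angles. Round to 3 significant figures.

Level-ground range: R = v₀² sin(2θ)/g ⇒ sin 2θ = R g / v₀² = 10.6×9.8/13.7² = 0.5535.
2θ = arcsin(0.5535) = 33.61° or 180° − 33.61° = 146.39°.
So θ = 16.8° or θ = 73.2°.

16.8°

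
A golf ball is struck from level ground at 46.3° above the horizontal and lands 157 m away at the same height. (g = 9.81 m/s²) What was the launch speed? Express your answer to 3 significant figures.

39.3 m/s

On level ground, R = v₀² sin(2θ) / g, so v₀ = √(R g / sin 2θ).
sin(2 × 46.3°) = 0.9990.
v₀ = √(157 × 9.81 / 0.9990) = √1542 = 39.3 m/s.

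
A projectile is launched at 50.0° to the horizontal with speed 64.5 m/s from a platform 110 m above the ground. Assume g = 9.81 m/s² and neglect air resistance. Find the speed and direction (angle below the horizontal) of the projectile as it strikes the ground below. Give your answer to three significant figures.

79.5 m/s at 58.6° below the horizontal

v_x = 64.5 cos 50.0° = 41.46 m/s (constant).
|v_y| at impact = √((49.41)² + 2×9.81×110) = 67.82 m/s.
Speed = √(41.46² + 67.82²) = 79.5 m/s; angle = arctan(67.82/41.46) = 58.6° below horizontal.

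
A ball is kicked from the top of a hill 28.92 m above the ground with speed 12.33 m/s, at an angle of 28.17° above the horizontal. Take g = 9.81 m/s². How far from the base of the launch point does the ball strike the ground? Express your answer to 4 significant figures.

Components: v_x = 12.33 cos 28.17° = 10.870 m/s, v_y = 12.33 sin 28.17° = 5.8209 m/s.
Vertical: 0 = 28.92 + 5.8209 t − ½(9.81) t² ⇒ 4.905 t² − 5.8209 t − 28.92 = 0.
t = [5.8209 + √(33.883 + 567.41)] / 9.810 = 3.0930 s.
Horizontal: R = v_x · t = 10.870 × 3.0930 = 33.62 m.

33.62 m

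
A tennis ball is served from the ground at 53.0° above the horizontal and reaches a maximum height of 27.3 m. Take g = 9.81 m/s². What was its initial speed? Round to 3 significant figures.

29.0 m/s

At maximum height v_y = 0, so (v₀ sin θ)² = 2 g H.
v₀ sin 53.0° = √(2 × 9.81 × 27.3) = 23.14 m/s.
v₀ = 23.14 / sin 53.0° = 23.14 / 0.7986 = 29.0 m/s.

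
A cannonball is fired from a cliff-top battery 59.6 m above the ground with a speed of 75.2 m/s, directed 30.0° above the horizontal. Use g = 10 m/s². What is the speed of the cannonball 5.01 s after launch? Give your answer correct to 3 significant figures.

66.3 m/s

v_x = 75.2 cos 30.0° = 65.13 m/s (constant).
v_y(t) = 75.2 sin 30.0° − g t = 37.60 − 10 × 5.01 = -12.50 m/s.
Speed = √(v_x² + v_y²) = √(4242 + 156.2) = 66.3 m/s.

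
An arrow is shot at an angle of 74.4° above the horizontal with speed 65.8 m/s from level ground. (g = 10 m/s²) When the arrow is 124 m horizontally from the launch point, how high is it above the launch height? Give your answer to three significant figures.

v_x = 65.8 cos 74.4° = 17.69 m/s, v_y0 = 65.8 sin 74.4° = 63.38 m/s.
Time to reach x = 124 m: t = x / v_x = 124 / 17.69 = 7.010 s.
y = v_y0 t − ½ g t² = 63.38×7.010 − 5.000×7.010² = 199 m.

199 m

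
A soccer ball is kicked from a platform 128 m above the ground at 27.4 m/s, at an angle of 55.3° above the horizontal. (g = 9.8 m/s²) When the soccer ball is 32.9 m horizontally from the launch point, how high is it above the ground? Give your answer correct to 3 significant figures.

v_x = 27.4 cos 55.3° = 15.60 m/s, v_y0 = 27.4 sin 55.3° = 22.53 m/s.
Time to reach x = 32.9 m: t = x / v_x = 32.9 / 15.60 = 2.109 s.
y = 128 + v_y0 t − ½ g t² = 128 + 22.53×2.109 − 4.900×2.109² = 154 m.

154 m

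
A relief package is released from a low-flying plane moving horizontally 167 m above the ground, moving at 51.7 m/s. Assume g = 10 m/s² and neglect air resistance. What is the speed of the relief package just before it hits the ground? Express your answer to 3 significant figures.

Fall time: t = √(2 × 167 / 10) = 5.779 s.
At impact: v_x = 51.7 m/s (unchanged), v_y = g t = 10 × 5.779 = 57.79 m/s.
Speed = √(v_x² + v_y²) = √(2673 + 3340) = 77.5 m/s.

77.5 m/s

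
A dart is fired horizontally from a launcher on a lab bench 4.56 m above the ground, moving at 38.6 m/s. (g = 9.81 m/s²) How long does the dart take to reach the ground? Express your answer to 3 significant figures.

The horizontal speed doesn't affect the fall. With v_y0 = 0, h = ½ g t².
t = √(2 × 4.56 / 9.81) = √0.9297 = 0.964 s.

0.964 s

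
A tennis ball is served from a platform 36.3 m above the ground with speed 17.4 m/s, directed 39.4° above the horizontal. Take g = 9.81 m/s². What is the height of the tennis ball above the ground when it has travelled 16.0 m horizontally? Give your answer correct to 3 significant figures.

v_x = 17.4 cos 39.4° = 13.45 m/s, v_y0 = 17.4 sin 39.4° = 11.04 m/s.
Time to reach x = 16.0 m: t = x / v_x = 16.0 / 13.45 = 1.190 s.
y = 36.3 + v_y0 t − ½ g t² = 36.3 + 11.04×1.190 − 4.905×1.190² = 42.5 m.

42.5 m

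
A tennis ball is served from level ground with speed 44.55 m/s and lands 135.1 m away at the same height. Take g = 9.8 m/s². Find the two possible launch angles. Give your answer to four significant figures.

Level-ground range: R = v₀² sin(2θ)/g ⇒ sin 2θ = R g / v₀² = 135.1×9.8/44.55² = 0.6671.
2θ = arcsin(0.6671) = 41.844° or 180° − 41.844° = 138.156°.
So θ = 20.92° or θ = 69.08°.

20.92° and 69.08°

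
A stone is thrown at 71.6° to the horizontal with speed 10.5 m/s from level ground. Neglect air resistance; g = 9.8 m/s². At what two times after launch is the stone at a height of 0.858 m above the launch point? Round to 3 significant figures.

v_y0 = 10.5 sin 71.6° = 9.963 m/s.
Set y = v_y0 t − ½ g t² = 0.858: 4.900 t² − 9.963 t + 0.858 = 0.
t = [9.963 ± √(99.26 − 16.82)] / 9.8 = (9.963 ± 9.080) / 9.8, giving t = 0.0901 s or t = 1.94 s.
So the stone is at 0.858 m at t = 0.0901 s (rising) and t = 1.94 s (falling).

0.0901 s and 1.94 s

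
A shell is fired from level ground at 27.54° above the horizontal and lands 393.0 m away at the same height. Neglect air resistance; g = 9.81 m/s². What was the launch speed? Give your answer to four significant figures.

68.57 m/s

On level ground, R = v₀² sin(2θ) / g, so v₀ = √(R g / sin 2θ).
sin(2 × 27.54°) = 0.8200.
v₀ = √(393.0 × 9.81 / 0.8200) = √4701.6 = 68.57 m/s.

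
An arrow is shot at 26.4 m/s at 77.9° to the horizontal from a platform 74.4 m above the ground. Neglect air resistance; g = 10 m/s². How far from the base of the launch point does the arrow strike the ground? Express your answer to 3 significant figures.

40.0 m

Components: v_x = 26.4 cos 77.9° = 5.534 m/s, v_y = 26.4 sin 77.9° = 25.81 m/s.
Vertical: 0 = 74.4 + 25.81 t − ½(10) t² ⇒ 5.000 t² − 25.81 t − 74.4 = 0.
t = [25.81 + √(666.2 + 1488)] / 10.00 = 7.222 s.
Horizontal: R = v_x · t = 5.534 × 7.222 = 40.0 m.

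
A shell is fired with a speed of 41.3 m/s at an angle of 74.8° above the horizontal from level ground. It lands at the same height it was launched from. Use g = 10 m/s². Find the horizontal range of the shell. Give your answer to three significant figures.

For level ground, R = v₀² sin(2θ) / g.
sin(2 × 74.8°) = sin 149.6° = 0.5060.
R = (41.3)² × 0.5060 / 10 = 86.3 m.

86.3 m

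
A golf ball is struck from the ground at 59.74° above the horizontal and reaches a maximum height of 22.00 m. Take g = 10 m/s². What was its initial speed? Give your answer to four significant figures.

At maximum height v_y = 0, so (v₀ sin θ)² = 2 g H.
v₀ sin 59.74° = √(2 × 10 × 22.00) = 20.976 m/s.
v₀ = 20.976 / sin 59.74° = 20.976 / 0.8637 = 24.29 m/s.

24.29 m/s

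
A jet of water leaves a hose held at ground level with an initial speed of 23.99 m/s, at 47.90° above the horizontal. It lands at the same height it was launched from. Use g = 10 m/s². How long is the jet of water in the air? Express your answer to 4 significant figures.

3.560 s

Vertical component: v_y = 23.99 sin 47.90° = 17.800 m/s.
For a projectile landing at launch height, time of flight is t = 2 v_y / g = 2 × 17.800 / 10 = 3.560 s.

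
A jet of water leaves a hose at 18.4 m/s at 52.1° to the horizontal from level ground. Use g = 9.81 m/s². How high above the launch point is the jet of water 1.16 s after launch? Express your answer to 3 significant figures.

v_y0 = 18.4 sin 52.1° = 14.52 m/s.
y(t) = v_y0 t − ½ g t² = 14.52×1.16 − 4.905×1.16² = 10.2 m.

10.2 m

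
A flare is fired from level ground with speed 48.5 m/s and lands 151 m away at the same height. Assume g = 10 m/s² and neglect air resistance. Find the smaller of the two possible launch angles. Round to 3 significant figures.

20.0°

Level-ground range: R = v₀² sin(2θ)/g ⇒ sin 2θ = R g / v₀² = 151×10/48.5² = 0.6419.
2θ = arcsin(0.6419) = 39.93° or 180° − 39.93° = 140.07°.
So θ = 20.0° or θ = 70.0°.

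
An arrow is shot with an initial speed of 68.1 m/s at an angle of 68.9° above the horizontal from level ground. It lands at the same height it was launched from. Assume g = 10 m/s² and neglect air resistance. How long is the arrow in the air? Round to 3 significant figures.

Vertical component: v_y = 68.1 sin 68.9° = 63.53 m/s.
For a projectile landing at launch height, time of flight is t = 2 v_y / g = 2 × 63.53 / 10 = 12.7 s.

12.7 s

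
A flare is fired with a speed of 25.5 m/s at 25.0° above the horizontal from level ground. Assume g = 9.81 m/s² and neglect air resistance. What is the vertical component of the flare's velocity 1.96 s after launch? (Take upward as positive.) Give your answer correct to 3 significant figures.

-8.45 m/s

Initial vertical component: v_y0 = 25.5 sin 25.0° = 10.78 m/s.
v_y(t) = v_y0 − g t = 10.78 − 9.81 × 1.96 = -8.45 m/s.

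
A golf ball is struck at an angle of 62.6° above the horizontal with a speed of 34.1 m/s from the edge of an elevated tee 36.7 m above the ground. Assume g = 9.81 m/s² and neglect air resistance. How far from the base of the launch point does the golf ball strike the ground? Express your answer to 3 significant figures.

113 m

Components: v_x = 34.1 cos 62.6° = 15.69 m/s, v_y = 34.1 sin 62.6° = 30.27 m/s.
Vertical: 0 = 36.7 + 30.27 t − ½(9.81) t² ⇒ 4.905 t² − 30.27 t − 36.7 = 0.
t = [30.27 + √(916.3 + 720.1)] / 9.810 = 7.209 s.
Horizontal: R = v_x · t = 15.69 × 7.209 = 113 m.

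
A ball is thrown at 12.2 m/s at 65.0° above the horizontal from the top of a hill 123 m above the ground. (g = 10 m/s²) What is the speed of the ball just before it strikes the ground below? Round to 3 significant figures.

51.1 m/s

v_x = 12.2 cos 65.0° = 5.156 m/s is unchanged throughout.
For the vertical component, v_y² = v_y0² + 2 g h = (11.06)² + 2×10×123 = 2582, so |v_y| = 50.81 m/s.
Impact speed = √(v_x² + v_y²) = √(26.58 + 2582) = 51.1 m/s.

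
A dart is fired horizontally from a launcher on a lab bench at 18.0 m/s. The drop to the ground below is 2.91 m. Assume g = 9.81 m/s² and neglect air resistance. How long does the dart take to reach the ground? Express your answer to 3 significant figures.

0.770 s

The horizontal speed doesn't affect the fall. With v_y0 = 0, h = ½ g t².
t = √(2 × 2.91 / 9.81) = √0.5933 = 0.770 s.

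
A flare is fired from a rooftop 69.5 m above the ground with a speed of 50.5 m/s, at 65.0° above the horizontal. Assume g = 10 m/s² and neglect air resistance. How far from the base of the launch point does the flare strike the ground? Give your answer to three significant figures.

Components: v_x = 50.5 cos 65.0° = 21.34 m/s, v_y = 50.5 sin 65.0° = 45.77 m/s.
Vertical: 0 = 69.5 + 45.77 t − ½(10) t² ⇒ 5.000 t² − 45.77 t − 69.5 = 0.
t = [45.77 + √(2095 + 1390)] / 10.00 = 10.48 s.
Horizontal: R = v_x · t = 21.34 × 10.48 = 224 m.

224 m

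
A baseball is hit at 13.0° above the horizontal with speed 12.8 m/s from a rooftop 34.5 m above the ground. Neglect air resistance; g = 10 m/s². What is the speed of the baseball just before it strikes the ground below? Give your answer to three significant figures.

v_x = 12.8 cos 13.0° = 12.47 m/s is unchanged throughout.
For the vertical component, v_y² = v_y0² + 2 g h = (2.879)² + 2×10×34.5 = 698.3, so |v_y| = 26.43 m/s.
Impact speed = √(v_x² + v_y²) = √(155.5 + 698.3) = 29.2 m/s.

29.2 m/s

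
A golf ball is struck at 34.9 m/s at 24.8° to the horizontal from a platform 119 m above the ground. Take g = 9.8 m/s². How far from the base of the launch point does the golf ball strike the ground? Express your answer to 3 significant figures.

Components: v_x = 34.9 cos 24.8° = 31.68 m/s, v_y = 34.9 sin 24.8° = 14.64 m/s.
Vertical: 0 = 119 + 14.64 t − ½(9.8) t² ⇒ 4.900 t² − 14.64 t − 119 = 0.
t = [14.64 + √(214.3 + 2332)] / 9.800 = 6.643 s.
Horizontal: R = v_x · t = 31.68 × 6.643 = 210 m.

210 m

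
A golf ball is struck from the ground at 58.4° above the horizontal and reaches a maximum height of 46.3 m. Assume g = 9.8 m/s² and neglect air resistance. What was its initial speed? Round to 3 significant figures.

At maximum height v_y = 0, so (v₀ sin θ)² = 2 g H.
v₀ sin 58.4° = √(2 × 9.8 × 46.3) = 30.12 m/s.
v₀ = 30.12 / sin 58.4° = 30.12 / 0.8517 = 35.4 m/s.

35.4 m/s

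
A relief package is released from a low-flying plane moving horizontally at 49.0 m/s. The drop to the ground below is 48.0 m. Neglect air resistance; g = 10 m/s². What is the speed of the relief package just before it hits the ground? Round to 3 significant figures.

58.0 m/s

Fall time: t = √(2 × 48.0 / 10) = 3.098 s.
At impact: v_x = 49.0 m/s (unchanged), v_y = g t = 10 × 3.098 = 30.98 m/s.
Speed = √(v_x² + v_y²) = √(2401 + 959.8) = 58.0 m/s.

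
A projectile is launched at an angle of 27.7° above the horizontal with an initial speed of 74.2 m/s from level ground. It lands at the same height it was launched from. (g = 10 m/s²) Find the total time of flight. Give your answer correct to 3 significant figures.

Vertical component: v_y = 74.2 sin 27.7° = 34.49 m/s.
For a projectile landing at launch height, time of flight is t = 2 v_y / g = 2 × 34.49 / 10 = 6.90 s.

6.90 s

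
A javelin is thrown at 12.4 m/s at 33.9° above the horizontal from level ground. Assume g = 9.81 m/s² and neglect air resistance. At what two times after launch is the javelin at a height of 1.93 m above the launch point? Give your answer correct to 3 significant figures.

v_y0 = 12.4 sin 33.9° = 6.916 m/s.
Set y = v_y0 t − ½ g t² = 1.93: 4.905 t² − 6.916 t + 1.93 = 0.
t = [6.916 ± √(47.83 − 37.87)] / 9.81 = (6.916 ± 3.156) / 9.81, giving t = 0.383 s or t = 1.03 s.
So the javelin is at 1.93 m at t = 0.383 s (rising) and t = 1.03 s (falling).

0.383 s and 1.03 s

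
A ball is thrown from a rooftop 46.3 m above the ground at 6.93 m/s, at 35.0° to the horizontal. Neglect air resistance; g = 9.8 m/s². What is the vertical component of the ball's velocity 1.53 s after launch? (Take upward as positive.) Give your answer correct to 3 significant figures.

-11.0 m/s

Initial vertical component: v_y0 = 6.93 sin 35.0° = 3.975 m/s.
v_y(t) = v_y0 − g t = 3.975 − 9.8 × 1.53 = -11.0 m/s.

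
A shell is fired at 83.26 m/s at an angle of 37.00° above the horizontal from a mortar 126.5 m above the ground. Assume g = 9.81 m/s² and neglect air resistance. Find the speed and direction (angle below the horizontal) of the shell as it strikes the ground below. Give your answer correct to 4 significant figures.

97.03 m/s at 46.74° below the horizontal

v_x = 83.26 cos 37.00° = 66.494 m/s (constant).
|v_y| at impact = √((50.107)² + 2×9.81×126.5) = 70.659 m/s.
Speed = √(66.494² + 70.659²) = 97.03 m/s; angle = arctan(70.659/66.494) = 46.74° below horizontal.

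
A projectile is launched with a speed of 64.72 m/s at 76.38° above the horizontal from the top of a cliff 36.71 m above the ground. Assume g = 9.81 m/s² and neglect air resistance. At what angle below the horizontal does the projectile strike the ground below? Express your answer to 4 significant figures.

v_x = 64.72 cos 76.38° = 15.240 m/s.
At impact |v_y| = √(v_y0² + 2 g h) = √(62.900² + 2×9.81×36.71) = 68.386 m/s.
Angle below horizontal = arctan(|v_y| / v_x) = arctan(68.386 / 15.240) = 77.44°.

77.44°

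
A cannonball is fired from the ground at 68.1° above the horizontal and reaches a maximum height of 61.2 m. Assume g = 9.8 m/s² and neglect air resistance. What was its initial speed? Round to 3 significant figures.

At maximum height v_y = 0, so (v₀ sin θ)² = 2 g H.
v₀ sin 68.1° = √(2 × 9.8 × 61.2) = 34.63 m/s.
v₀ = 34.63 / sin 68.1° = 34.63 / 0.9278 = 37.3 m/s.

37.3 m/s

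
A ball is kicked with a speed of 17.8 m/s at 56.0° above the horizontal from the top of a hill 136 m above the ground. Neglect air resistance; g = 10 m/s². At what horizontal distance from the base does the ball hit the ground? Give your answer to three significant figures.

68.6 m

Components: v_x = 17.8 cos 56.0° = 9.954 m/s, v_y = 17.8 sin 56.0° = 14.76 m/s.
Vertical: 0 = 136 + 14.76 t − ½(10) t² ⇒ 5.000 t² − 14.76 t − 136 = 0.
t = [14.76 + √(217.9 + 2720)] / 10.00 = 6.896 s.
Horizontal: R = v_x · t = 9.954 × 6.896 = 68.6 m.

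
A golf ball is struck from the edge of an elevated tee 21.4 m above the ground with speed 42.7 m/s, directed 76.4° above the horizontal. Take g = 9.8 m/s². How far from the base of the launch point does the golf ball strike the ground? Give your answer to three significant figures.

89.9 m

Components: v_x = 42.7 cos 76.4° = 10.04 m/s, v_y = 42.7 sin 76.4° = 41.50 m/s.
Vertical: 0 = 21.4 + 41.50 t − ½(9.8) t² ⇒ 4.900 t² − 41.50 t − 21.4 = 0.
t = [41.50 + √(1722 + 419.4)] / 9.800 = 8.957 s.
Horizontal: R = v_x · t = 10.04 × 8.957 = 89.9 m.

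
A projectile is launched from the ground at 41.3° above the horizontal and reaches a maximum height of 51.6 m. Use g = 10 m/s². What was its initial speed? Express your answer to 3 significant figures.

At maximum height v_y = 0, so (v₀ sin θ)² = 2 g H.
v₀ sin 41.3° = √(2 × 10 × 51.6) = 32.12 m/s.
v₀ = 32.12 / sin 41.3° = 32.12 / 0.6600 = 48.7 m/s.

48.7 m/s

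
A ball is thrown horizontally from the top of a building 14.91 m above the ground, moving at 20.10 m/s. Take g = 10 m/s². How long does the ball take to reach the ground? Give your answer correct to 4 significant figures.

The horizontal speed doesn't affect the fall. With v_y0 = 0, h = ½ g t².
t = √(2 × 14.91 / 10) = √2.9820 = 1.727 s.

1.727 s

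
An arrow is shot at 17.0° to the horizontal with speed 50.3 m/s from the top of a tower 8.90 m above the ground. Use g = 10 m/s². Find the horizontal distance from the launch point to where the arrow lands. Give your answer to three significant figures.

Components: v_x = 50.3 cos 17.0° = 48.10 m/s, v_y = 50.3 sin 17.0° = 14.71 m/s.
Vertical: 0 = 8.90 + 14.71 t − ½(10) t² ⇒ 5.000 t² − 14.71 t − 8.90 = 0.
t = [14.71 + √(216.4 + 178.0)] / 10.00 = 3.457 s.
Horizontal: R = v_x · t = 48.10 × 3.457 = 166 m.

166 m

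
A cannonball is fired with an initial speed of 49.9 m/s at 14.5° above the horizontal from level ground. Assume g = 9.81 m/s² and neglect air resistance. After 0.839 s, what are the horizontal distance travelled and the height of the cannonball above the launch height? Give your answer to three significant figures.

v_x = 49.9 cos 14.5° = 48.31 m/s; v_y0 = 49.9 sin 14.5° = 12.49 m/s.
x = v_x t = 48.31 × 0.839 = 40.5 m.
y = v_y0 t − ½ g t² = 12.49×0.839 − 4.905×0.839² = 7.03 m.

x = 40.5 m, y = 7.03 m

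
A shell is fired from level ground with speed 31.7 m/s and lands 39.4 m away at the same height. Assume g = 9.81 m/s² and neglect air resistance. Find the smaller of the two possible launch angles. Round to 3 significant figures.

Level-ground range: R = v₀² sin(2θ)/g ⇒ sin 2θ = R g / v₀² = 39.4×9.81/31.7² = 0.3846.
2θ = arcsin(0.3846) = 22.62° or 180° − 22.62° = 157.38°.
So θ = 11.3° or θ = 78.7°.

11.3°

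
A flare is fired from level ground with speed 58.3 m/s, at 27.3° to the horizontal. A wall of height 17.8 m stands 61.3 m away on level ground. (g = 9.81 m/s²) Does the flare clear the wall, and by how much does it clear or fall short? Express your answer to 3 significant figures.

Yes — it clears the wall by 6.97 m.

v_x = 58.3 cos 27.3° = 51.81 m/s; v_y0 = 58.3 sin 27.3° = 26.74 m/s.
Time to reach the wall: t = 61.3 / 51.81 = 1.183 s.
Height at that point: y = 26.74×1.183 − 4.905×1.183² = 24.77 m.
That is 24.77 − 17.8 = 6.97 m above the top of the wall, so the flare clears it.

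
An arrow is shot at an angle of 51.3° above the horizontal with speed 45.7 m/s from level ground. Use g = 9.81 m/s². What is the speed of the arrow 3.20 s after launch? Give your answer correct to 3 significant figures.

v_x = 45.7 cos 51.3° = 28.57 m/s (constant).
v_y(t) = 45.7 sin 51.3° − g t = 35.67 − 9.81 × 3.20 = 4.278 m/s.
Speed = √(v_x² + v_y²) = √(816.2 + 18.30) = 28.9 m/s.

28.9 m/s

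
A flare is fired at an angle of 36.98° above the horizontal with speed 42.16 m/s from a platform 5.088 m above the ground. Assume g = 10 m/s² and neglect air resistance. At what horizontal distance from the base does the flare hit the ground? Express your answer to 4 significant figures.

Components: v_x = 42.16 cos 36.98° = 33.679 m/s, v_y = 42.16 sin 36.98° = 25.361 m/s.
Vertical: 0 = 5.088 + 25.361 t − ½(10) t² ⇒ 5.000 t² − 25.361 t − 5.088 = 0.
t = [25.361 + √(643.18 + 101.76)] / 10.00 = 5.2655 s.
Horizontal: R = v_x · t = 33.679 × 5.2655 = 177.3 m.

177.3 m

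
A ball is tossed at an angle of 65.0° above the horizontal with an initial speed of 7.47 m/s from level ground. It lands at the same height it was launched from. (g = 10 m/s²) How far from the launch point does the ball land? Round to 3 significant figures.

For level ground, R = v₀² sin(2θ) / g.
sin(2 × 65.0°) = sin 130.0° = 0.7660.
R = (7.47)² × 0.7660 / 10 = 4.27 m.

4.27 m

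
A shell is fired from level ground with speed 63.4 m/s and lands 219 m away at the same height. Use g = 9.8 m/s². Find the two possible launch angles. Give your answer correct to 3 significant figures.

Level-ground range: R = v₀² sin(2θ)/g ⇒ sin 2θ = R g / v₀² = 219×9.8/63.4² = 0.5339.
2θ = arcsin(0.5339) = 32.27° or 180° − 32.27° = 147.73°.
So θ = 16.1° or θ = 73.9°.

16.1° and 73.9°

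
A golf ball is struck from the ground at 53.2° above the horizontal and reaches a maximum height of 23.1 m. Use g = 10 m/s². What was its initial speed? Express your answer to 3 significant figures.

26.8 m/s

At maximum height v_y = 0, so (v₀ sin θ)² = 2 g H.
v₀ sin 53.2° = √(2 × 10 × 23.1) = 21.49 m/s.
v₀ = 21.49 / sin 53.2° = 21.49 / 0.8007 = 26.8 m/s.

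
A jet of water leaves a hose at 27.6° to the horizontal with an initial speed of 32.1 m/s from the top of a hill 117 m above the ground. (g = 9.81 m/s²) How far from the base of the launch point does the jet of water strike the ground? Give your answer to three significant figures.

Components: v_x = 32.1 cos 27.6° = 28.45 m/s, v_y = 32.1 sin 27.6° = 14.87 m/s.
Vertical: 0 = 117 + 14.87 t − ½(9.81) t² ⇒ 4.905 t² − 14.87 t − 117 = 0.
t = [14.87 + √(221.1 + 2296)] / 9.810 = 6.630 s.
Horizontal: R = v_x · t = 28.45 × 6.630 = 189 m.

189 m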